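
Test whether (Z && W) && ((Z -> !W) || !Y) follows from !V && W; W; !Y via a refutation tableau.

No

Initial set: {(!V && W); W; !Y; !((Z && W) && ((Z -> !W) || !Y))}.
(!V && W): α-rule — add !V, W.
!((Z && W) && ((Z -> !W) || !Y)): β-rule — branch into !(Z && W)  //  !((Z -> !W) || !Y).
  branch 1 (add !(Z && W)):
    !(Z && W): β-rule — branch into !Z  //  !W.
      branch 1.1 (add !Z):
        ○ open, literals {V=0, W=1, Y=0, Z=0}.
      branch 1.2 (add !W):
        × closes — contains both W and !W.
  branch 2 (add !((Z -> !W) || !Y)):
    !((Z -> !W) || !Y): α-rule — add !(Z -> !W), !!Y.
    × closes — contains both Y and !Y.
2 branches closed, 1 open.
An open branch gives a countermodel: V=0, W=1, Y=0, Z=0 (unmentioned atoms arbitrary); the premises hold there but the conclusion fails.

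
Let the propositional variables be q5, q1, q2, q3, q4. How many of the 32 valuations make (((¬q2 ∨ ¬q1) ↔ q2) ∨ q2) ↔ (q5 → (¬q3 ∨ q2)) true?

20

Initial set: {T ((((¬q2 ∨ ¬q1) ↔ q2) ∨ q2) ↔ (q5 → (¬q3 ∨ q2)))}.
T ((((¬q2 ∨ ¬q1) ↔ q2) ∨ q2) ↔ (q5 → (¬q3 ∨ q2))): β-rule — branch into T (((¬q2 ∨ ¬q1) ↔ q2) ∨ q2), T (q5 → (¬q3 ∨ q2))  //  F (((¬q2 ∨ ¬q1) ↔ q2) ∨ q2), F (q5 → (¬q3 ∨ q2)).
  branch 1 (add T (((¬q2 ∨ ¬q1) ↔ q2) ∨ q2), T (q5 → (¬q3 ∨ q2))):
    T (((¬q2 ∨ ¬q1) ↔ q2) ∨ q2): β-rule — branch into T ((¬q2 ∨ ¬q1) ↔ q2)  //  T q2.
      branch 1.1 (add T ((¬q2 ∨ ¬q1) ↔ q2)):
        T (q5 → (¬q3 ∨ q2)): β-rule — branch into F q5  //  T (¬q3 ∨ q2).
          branch 1.1.1 (add F q5):
            T ((¬q2 ∨ ¬q1) ↔ q2): β-rule — branch into T (¬q2 ∨ ¬q1), T q2  //  F (¬q2 ∨ ¬q1), F q2.
              branch 1.1.1.1 (add T (¬q2 ∨ ¬q1), T q2):
                T (¬q2 ∨ ¬q1): β-rule — branch into T ¬q2  //  T ¬q1.
                  branch 1.1.1.1.1 (add T ¬q2):
                    × closes — contains both q2 and ¬q2.
                  branch 1.1.1.1.2 (add T ¬q1):
                    ○ open, literals {q1=false, q2=true, q5=false}.
              branch 1.1.1.2 (add F (¬q2 ∨ ¬q1), F q2):
                F (¬q2 ∨ ¬q1): α-rule — add F ¬q2, F ¬q1.
                × closes — contains both q2 and ¬q2.
          branch 1.1.2 (add T (¬q3 ∨ q2)):
            T ((¬q2 ∨ ¬q1) ↔ q2): β-rule — branch into T (¬q2 ∨ ¬q1), T q2  //  F (¬q2 ∨ ¬q1), F q2.
              branch 1.1.2.1 (add T (¬q2 ∨ ¬q1), T q2):
                T (¬q3 ∨ q2): β-rule — branch into T ¬q3  //  T q2.
                  branch 1.1.2.1.1 (add T ¬q3):
                    T (¬q2 ∨ ¬q1): β-rule — branch into T ¬q2  //  T ¬q1.
                      branch 1.1.2.1.1.1 (add T ¬q2):
                        × closes — contains both q2 and ¬q2.
                      branch 1.1.2.1.1.2 (add T ¬q1):
                        ○ open, literals {q1=false, q2=true, q3=false}.
                  branch 1.1.2.1.2 (add T q2):
                    T (¬q2 ∨ ¬q1): β-rule — branch into T ¬q2  //  T ¬q1.
                      branch 1.1.2.1.2.1 (add T ¬q2):
                        × closes — contains both q2 and ¬q2.
                      branch 1.1.2.1.2.2 (add T ¬q1):
                        ○ open, literals {q1=false, q2=true}.
              branch 1.1.2.2 (add F (¬q2 ∨ ¬q1), F q2):
                F (¬q2 ∨ ¬q1): α-rule — add F ¬q2, F ¬q1.
                × closes — contains both q2 and ¬q2.
      branch 1.2 (add T q2):
        T (q5 → (¬q3 ∨ q2)): β-rule — branch into F q5  //  T (¬q3 ∨ q2).
          branch 1.2.1 (add F q5):
            ○ open, literals {q2=true, q5=false}.
          branch 1.2.2 (add T (¬q3 ∨ q2)):
            T (¬q3 ∨ q2): β-rule — branch into T ¬q3  //  T q2.
              branch 1.2.2.1 (add T ¬q3):
                ○ open, literals {q2=true, q3=false}.
              branch 1.2.2.2 (add T q2):
                ○ open, literals {q2=true}.
  branch 2 (add F (((¬q2 ∨ ¬q1) ↔ q2) ∨ q2), F (q5 → (¬q3 ∨ q2))):
    F (((¬q2 ∨ ¬q1) ↔ q2) ∨ q2): α-rule — add F ((¬q2 ∨ ¬q1) ↔ q2), F q2.
    F (q5 → (¬q3 ∨ q2)): α-rule — add T q5, F (¬q3 ∨ q2).
    F (¬q3 ∨ q2): α-rule — add F ¬q3, F q2.
    F ((¬q2 ∨ ¬q1) ↔ q2): β-rule — branch into T (¬q2 ∨ ¬q1), F q2  //  F (¬q2 ∨ ¬q1), T q2.
      branch 2.1 (add T (¬q2 ∨ ¬q1), F q2):
        T (¬q2 ∨ ¬q1): β-rule — branch into T ¬q2  //  T ¬q1.
          branch 2.1.1 (add T ¬q2):
            ○ open, literals {q2=false, q3=true, q5=true}.
          branch 2.1.2 (add T ¬q1):
            ○ open, literals {q1=false, q2=false, q3=true, q5=true}.
      branch 2.2 (add F (¬q2 ∨ ¬q1), T q2):
        × closes — contains both q2 and ¬q2.
6 branches closed, 8 open.
Each open branch fixes some atoms; the unmentioned ones are free. Counting distinct full assignments: branch {q1=false, q2=true, q5=false} (q3, q4) contributes 4 new; branch {q1=false, q2=true, q3=false} (q5, q4) contributes 2 new; branch {q1=false, q2=true} (q5, q3, q4) contributes 2 new; branch {q2=true, q5=false} (q1, q3, q4) contributes 4 new; branch {q2=true, q3=false} (q5, q1, q4) contributes 2 new; branch {q2=true} (q5, q1, q3, q4) contributes 2 new; branch {q2=false, q3=true, q5=true} (q1, q4) contributes 4 new; branch {q1=false, q2=false, q3=true, q5=true} (q4) contributes 0 new. Total: 20.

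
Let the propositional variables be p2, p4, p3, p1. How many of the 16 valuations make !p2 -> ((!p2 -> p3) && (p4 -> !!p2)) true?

Initial set: {(!p2 -> ((!p2 -> p3) && (p4 -> !!p2)))}.
(!p2 -> ((!p2 -> p3) && (p4 -> !!p2))): β-rule — branch into !!p2  //  ((!p2 -> p3) && (p4 -> !!p2)).
  branch 1 (add !!p2):
    ○ open, literals {p2=T}.
  branch 2 (add ((!p2 -> p3) && (p4 -> !!p2))):
    ((!p2 -> p3) && (p4 -> !!p2)): α-rule — add (!p2 -> p3), (p4 -> !!p2).
    (!p2 -> p3): β-rule — branch into !!p2  //  p3.
      branch 2.1 (add !!p2):
        (p4 -> !!p2): β-rule — branch into !p4  //  !!p2.
          branch 2.1.1 (add !p4):
            ○ open, literals {p2=T, p4=F}.
          branch 2.1.2 (add !!p2):
            !!p2: drop double negation, giving p2.
            ○ open, literals {p2=T}.
      branch 2.2 (add p3):
        (p4 -> !!p2): β-rule — branch into !p4  //  !!p2.
          branch 2.2.1 (add !p4):
            ○ open, literals {p3=T, p4=F}.
          branch 2.2.2 (add !!p2):
            !!p2: drop double negation, giving p2.
            ○ open, literals {p2=T, p3=T}.
0 branches closed, 5 open.
Each open branch fixes some atoms; the unmentioned ones are free. Counting distinct full assignments: branch {p2=T} (p4, p3, p1) contributes 8 new; branch {p2=T, p4=F} (p3, p1) contributes 0 new; branch {p2=T} (p4, p3, p1) contributes 0 new; branch {p3=T, p4=F} (p2, p1) contributes 2 new; branch {p2=T, p3=T} (p4, p1) contributes 0 new. Total: 10.

10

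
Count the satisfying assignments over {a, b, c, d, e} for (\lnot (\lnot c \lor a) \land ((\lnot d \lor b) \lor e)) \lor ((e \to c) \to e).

19

Initial set: {((\lnot (\lnot c \lor a) \land ((\lnot d \lor b) \lor e)) \lor ((e \to c) \to e))}.
((\lnot (\lnot c \lor a) \land ((\lnot d \lor b) \lor e)) \lor ((e \to c) \to e)): β-rule — branch into (\lnot (\lnot c \lor a) \land ((\lnot d \lor b) \lor e))  //  ((e \to c) \to e).
  branch 1 (add (\lnot (\lnot c \lor a) \land ((\lnot d \lor b) \lor e))):
    (\lnot (\lnot c \lor a) \land ((\lnot d \lor b) \lor e)): α-rule — add \lnot (\lnot c \lor a), ((\lnot d \lor b) \lor e).
    \lnot (\lnot c \lor a): α-rule — add \lnot \lnot c, \lnot a.
    ((\lnot d \lor b) \lor e): β-rule — branch into (\lnot d \lor b)  //  e.
      branch 1.1 (add (\lnot d \lor b)):
        (\lnot d \lor b): β-rule — branch into \lnot d  //  b.
          branch 1.1.1 (add \lnot d):
            ○ open, literals {a=F, c=T, d=F}.
          branch 1.1.2 (add b):
            ○ open, literals {a=F, b=T, c=T}.
      branch 1.2 (add e):
        ○ open, literals {a=F, c=T, e=T}.
  branch 2 (add ((e \to c) \to e)):
    ((e \to c) \to e): β-rule — branch into \lnot (e \to c)  //  e.
      branch 2.1 (add \lnot (e \to c)):
        \lnot (e \to c): α-rule — add e, \lnot c.
        ○ open, literals {c=F, e=T}.
      branch 2.2 (add e):
        ○ open, literals {e=T}.
0 branches closed, 5 open.
Each open branch fixes some atoms; the unmentioned ones are free. Counting distinct full assignments: branch {a=F, c=T, d=F} (b, e) contributes 4 new; branch {a=F, b=T, c=T} (d, e) contributes 2 new; branch {a=F, c=T, e=T} (b, d) contributes 1 new; branch {c=F, e=T} (a, b, d) contributes 8 new; branch {e=T} (a, b, c, d) contributes 4 new. Total: 19.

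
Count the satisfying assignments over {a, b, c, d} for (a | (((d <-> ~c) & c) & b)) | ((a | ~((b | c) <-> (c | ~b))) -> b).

14

Initial set: {((a | (((d <-> ~c) & c) & b)) | ((a | ~((b | c) <-> (c | ~b))) -> b))}.
((a | (((d <-> ~c) & c) & b)) | ((a | ~((b | c) <-> (c | ~b))) -> b)): β-rule — branch into (a | (((d <-> ~c) & c) & b))  //  ((a | ~((b | c) <-> (c | ~b))) -> b).
  branch 1 (add (a | (((d <-> ~c) & c) & b))):
    (a | (((d <-> ~c) & c) & b)): β-rule — branch into a  //  (((d <-> ~c) & c) & b).
      branch 1.1 (add a):
        ○ open, literals {a=T}.
      branch 1.2 (add (((d <-> ~c) & c) & b)):
        (((d <-> ~c) & c) & b): α-rule — add ((d <-> ~c) & c), b.
        ((d <-> ~c) & c): α-rule — add (d <-> ~c), c.
        (d <-> ~c): β-rule — branch into d, ~c  //  ~d, ~~c.
          branch 1.2.1 (add d, ~c):
            × closes — contains both c and ~c.
          branch 1.2.2 (add ~d, ~~c):
            ○ open, literals {b=T, c=T, d=F}.
  branch 2 (add ((a | ~((b | c) <-> (c | ~b))) -> b)):
    ((a | ~((b | c) <-> (c | ~b))) -> b): β-rule — branch into ~(a | ~((b | c) <-> (c | ~b)))  //  b.
      branch 2.1 (add ~(a | ~((b | c) <-> (c | ~b)))):
        ~(a | ~((b | c) <-> (c | ~b))): α-rule — add ~a, ~~((b | c) <-> (c | ~b)).
        ~~((b | c) <-> (c | ~b)): β-rule — branch into (b | c), (c | ~b)  //  ~(b | c), ~(c | ~b).
          branch 2.1.1 (add (b | c), (c | ~b)):
            (b | c): β-rule — branch into b  //  c.
              branch 2.1.1.1 (add b):
                (c | ~b): β-rule — branch into c  //  ~b.
                  branch 2.1.1.1.1 (add c):
                    ○ open, literals {a=F, b=T, c=T}.
                  branch 2.1.1.1.2 (add ~b):
                    × closes — contains both b and ~b.
              branch 2.1.1.2 (add c):
                (c | ~b): β-rule — branch into c  //  ~b.
                  branch 2.1.1.2.1 (add c):
                    ○ open, literals {a=F, c=T}.
                  branch 2.1.1.2.2 (add ~b):
                    ○ open, literals {a=F, b=F, c=T}.
          branch 2.1.2 (add ~(b | c), ~(c | ~b)):
            ~(b | c): α-rule — add ~b, ~c.
            ~(c | ~b): α-rule — add ~c, ~~b.
            × closes — contains both b and ~b.
      branch 2.2 (add b):
        ○ open, literals {b=T}.
3 branches closed, 6 open.
Each open branch fixes some atoms; the unmentioned ones are free. Counting distinct full assignments: branch {a=T} (b, c, d) contributes 8 new; branch {b=T, c=T, d=F} (a) contributes 1 new; branch {a=F, b=T, c=T} (d) contributes 1 new; branch {a=F, c=T} (b, d) contributes 2 new; branch {a=F, b=F, c=T} (d) contributes 0 new; branch {b=T} (a, c, d) contributes 2 new. Total: 14.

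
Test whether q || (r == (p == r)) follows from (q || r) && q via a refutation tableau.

Yes

Initial set: {((q || r) && q); !(q || (r == (p == r)))}.
((q || r) && q): α-rule — add (q || r), q.
!(q || (r == (p == r))): α-rule — add !q, !(r == (p == r)).
× closes — contains both q and !q.
All 1 branch closes.
Every branch closed, so the premises entail the conclusion.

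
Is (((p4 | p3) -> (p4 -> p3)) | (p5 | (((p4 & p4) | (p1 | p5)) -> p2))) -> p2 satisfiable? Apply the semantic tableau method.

Satisfiable

Initial set: {((((p4 | p3) -> (p4 -> p3)) | (p5 | (((p4 & p4) | (p1 | p5)) -> p2))) -> p2)}.
((((p4 | p3) -> (p4 -> p3)) | (p5 | (((p4 & p4) | (p1 | p5)) -> p2))) -> p2): β-rule — branch into ~(((p4 | p3) -> (p4 -> p3)) | (p5 | (((p4 & p4) | (p1 | p5)) -> p2)))  //  p2.
  branch 1 (add ~(((p4 | p3) -> (p4 -> p3)) | (p5 | (((p4 & p4) | (p1 | p5)) -> p2)))):
    ~(((p4 | p3) -> (p4 -> p3)) | (p5 | (((p4 & p4) | (p1 | p5)) -> p2))): α-rule — add ~((p4 | p3) -> (p4 -> p3)), ~(p5 | (((p4 & p4) | (p1 | p5)) -> p2)).
    ~((p4 | p3) -> (p4 -> p3)): α-rule — add (p4 | p3), ~(p4 -> p3).
    ~(p5 | (((p4 & p4) | (p1 | p5)) -> p2)): α-rule — add ~p5, ~(((p4 & p4) | (p1 | p5)) -> p2).
    ~(p4 -> p3): α-rule — add p4, ~p3.
    ~(((p4 & p4) | (p1 | p5)) -> p2): α-rule — add ((p4 & p4) | (p1 | p5)), ~p2.
    (p4 | p3): β-rule — branch into p4  //  p3.
      branch 1.1 (add p4):
        ((p4 & p4) | (p1 | p5)): β-rule — branch into (p4 & p4)  //  (p1 | p5).
          branch 1.1.1 (add (p4 & p4)):
            (p4 & p4): α-rule — add p4, p4.
            ○ open, literals {p2=false, p3=false, p4=true, p5=false}.
          branch 1.1.2 (add (p1 | p5)):
            (p1 | p5): β-rule — branch into p1  //  p5.
              branch 1.1.2.1 (add p1):
                ○ open, literals {p1=true, p2=false, p3=false, p4=true, p5=false}.
              branch 1.1.2.2 (add p5):
                × closes — contains both p5 and ~p5.
      branch 1.2 (add p3):
        × closes — contains both p3 and ~p3.
  branch 2 (add p2):
    ○ open, literals {p2=true}.
2 branches closed, 3 open.
An open branch gives a satisfying assignment: p2=false, p3=false, p4=true, p5=false.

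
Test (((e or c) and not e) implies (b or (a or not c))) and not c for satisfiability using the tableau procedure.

Initial set: {((((e or c) and not e) implies (b or (a or not c))) and not c)}.
((((e or c) and not e) implies (b or (a or not c))) and not c): α-rule — add (((e or c) and not e) implies (b or (a or not c))), not c.
(((e or c) and not e) implies (b or (a or not c))): β-rule — branch into not ((e or c) and not e)  //  (b or (a or not c)).
  branch 1 (add not ((e or c) and not e)):
    not ((e or c) and not e): β-rule — branch into not (e or c)  //  not not e.
      branch 1.1 (add not (e or c)):
        not (e or c): α-rule — add not e, not c.
        ○ open, literals {c=F, e=F}.
      branch 1.2 (add not not e):
        ○ open, literals {c=F, e=T}.
  branch 2 (add (b or (a or not c))):
    (b or (a or not c)): β-rule — branch into b  //  (a or not c).
      branch 2.1 (add b):
        ○ open, literals {b=T, c=F}.
      branch 2.2 (add (a or not c)):
        (a or not c): β-rule — branch into a  //  not c.
          branch 2.2.1 (add a):
            ○ open, literals {a=T, c=F}.
          branch 2.2.2 (add not c):
            ○ open, literals {c=F}.
0 branches closed, 5 open.
An open branch gives a satisfying assignment: c=F, e=F.

Satisfiable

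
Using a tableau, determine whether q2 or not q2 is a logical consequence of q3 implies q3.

Initial set: {(q3 implies q3); not (q2 or not q2)}.
not (q2 or not q2): α-rule — add not q2, not not q2.
× closes — contains both q2 and not q2.
All 1 branch closes.
Every branch closed, so the premises entail the conclusion.

Yes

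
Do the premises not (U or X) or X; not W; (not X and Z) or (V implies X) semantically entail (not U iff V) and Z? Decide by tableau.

No

Initial set: {(not (U or X) or X); not W; ((not X and Z) or (V implies X)); not ((not U iff V) and Z)}.
(not (U or X) or X): β-rule — branch into not (U or X)  //  X.
  branch 1 (add not (U or X)):
    not (U or X): α-rule — add not U, not X.
    ((not X and Z) or (V implies X)): β-rule — branch into (not X and Z)  //  (V implies X).
      branch 1.1 (add (not X and Z)):
        (not X and Z): α-rule — add not X, Z.
        not ((not U iff V) and Z): β-rule — branch into not (not U iff V)  //  not Z.
          branch 1.1.1 (add not (not U iff V)):
            not (not U iff V): β-rule — branch into not U, not V  //  not not U, V.
              branch 1.1.1.1 (add not U, not V):
                ○ open, literals {U=false, V=false, W=false, X=false, Z=true}.
              branch 1.1.1.2 (add not not U, V):
                × closes — contains both U and not U.
          branch 1.1.2 (add not Z):
            × closes — contains both Z and not Z.
      branch 1.2 (add (V implies X)):
        not ((not U iff V) and Z): β-rule — branch into not (not U iff V)  //  not Z.
          branch 1.2.1 (add not (not U iff V)):
            (V implies X): β-rule — branch into not V  //  X.
              branch 1.2.1.1 (add not V):
                not (not U iff V): β-rule — branch into not U, not V  //  not not U, V.
                  branch 1.2.1.1.1 (add not U, not V):
                    ○ open, literals {U=false, V=false, W=false, X=false}.
                  branch 1.2.1.1.2 (add not not U, V):
                    × closes — contains both U and not U.
              branch 1.2.1.2 (add X):
                × closes — contains both X and not X.
          branch 1.2.2 (add not Z):
            (V implies X): β-rule — branch into not V  //  X.
              branch 1.2.2.1 (add not V):
                ○ open, literals {U=false, V=false, W=false, X=false, Z=false}.
              branch 1.2.2.2 (add X):
                × closes — contains both X and not X.
  branch 2 (add X):
    ((not X and Z) or (V implies X)): β-rule — branch into (not X and Z)  //  (V implies X).
      branch 2.1 (add (not X and Z)):
        (not X and Z): α-rule — add not X, Z.
        × closes — contains both X and not X.
      branch 2.2 (add (V implies X)):
        not ((not U iff V) and Z): β-rule — branch into not (not U iff V)  //  not Z.
          branch 2.2.1 (add not (not U iff V)):
            (V implies X): β-rule — branch into not V  //  X.
              branch 2.2.1.1 (add not V):
                not (not U iff V): β-rule — branch into not U, not V  //  not not U, V.
                  branch 2.2.1.1.1 (add not U, not V):
                    ○ open, literals {U=false, V=false, W=false, X=true}.
                  branch 2.2.1.1.2 (add not not U, V):
                    × closes — contains both V and not V.
              branch 2.2.1.2 (add X):
                not (not U iff V): β-rule — branch into not U, not V  //  not not U, V.
                  branch 2.2.1.2.1 (add not U, not V):
                    ○ open, literals {U=false, V=false, W=false, X=true}.
                  branch 2.2.1.2.2 (add not not U, V):
                    ○ open, literals {U=true, V=true, W=false, X=true}.
          branch 2.2.2 (add not Z):
            (V implies X): β-rule — branch into not V  //  X.
              branch 2.2.2.1 (add not V):
                ○ open, literals {V=false, W=false, X=true, Z=false}.
              branch 2.2.2.2 (add X):
                ○ open, literals {W=false, X=true, Z=false}.
7 branches closed, 8 open.
An open branch gives a countermodel: U=false, V=false, W=false, X=false, Z=true (unmentioned atoms arbitrary); the premises hold there but the conclusion fails.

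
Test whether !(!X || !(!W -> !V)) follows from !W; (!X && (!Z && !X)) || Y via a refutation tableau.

No

Initial set: {T !W; T ((!X && (!Z && !X)) || Y); F !(!X || !(!W -> !V))}.
T ((!X && (!Z && !X)) || Y): β-rule — branch into T (!X && (!Z && !X))  //  T Y.
  branch 1 (add T (!X && (!Z && !X))):
    T (!X && (!Z && !X)): α-rule — add T !X, T (!Z && !X).
    T (!Z && !X): α-rule — add T !Z, T !X.
    F !(!X || !(!W -> !V)): β-rule — branch into T !X  //  T !(!W -> !V).
      branch 1.1 (add T !X):
        ○ open, literals {W=0, X=0, Z=0}.
      branch 1.2 (add T !(!W -> !V)):
        T !(!W -> !V): α-rule — add T !W, F !V.
        ○ open, literals {V=1, W=0, X=0, Z=0}.
  branch 2 (add T Y):
    F !(!X || !(!W -> !V)): β-rule — branch into T !X  //  T !(!W -> !V).
      branch 2.1 (add T !X):
        ○ open, literals {W=0, X=0, Y=1}.
      branch 2.2 (add T !(!W -> !V)):
        T !(!W -> !V): α-rule — add T !W, F !V.
        ○ open, literals {V=1, W=0, Y=1}.
0 branches closed, 4 open.
An open branch gives a countermodel: W=0, X=0, Z=0 (unmentioned atoms arbitrary); the premises hold there but the conclusion fails.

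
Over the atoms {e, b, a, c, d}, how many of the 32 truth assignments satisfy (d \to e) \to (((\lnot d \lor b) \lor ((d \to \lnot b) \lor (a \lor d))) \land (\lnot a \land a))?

8

Initial set: {((d \to e) \to (((\lnot d \lor b) \lor ((d \to \lnot b) \lor (a \lor d))) \land (\lnot a \land a)))}.
((d \to e) \to (((\lnot d \lor b) \lor ((d \to \lnot b) \lor (a \lor d))) \land (\lnot a \land a))): β-rule — branch into \lnot (d \to e)  //  (((\lnot d \lor b) \lor ((d \to \lnot b) \lor (a \lor d))) \land (\lnot a \land a)).
  branch 1 (add \lnot (d \to e)):
    \lnot (d \to e): α-rule — add d, \lnot e.
    ○ open, literals {d=true, e=false}.
  branch 2 (add (((\lnot d \lor b) \lor ((d \to \lnot b) \lor (a \lor d))) \land (\lnot a \land a))):
    (((\lnot d \lor b) \lor ((d \to \lnot b) \lor (a \lor d))) \land (\lnot a \land a)): α-rule — add ((\lnot d \lor b) \lor ((d \to \lnot b) \lor (a \lor d))), (\lnot a \land a).
    (\lnot a \land a): α-rule — add \lnot a, a.
    × closes — contains both a and \lnot a.
1 branch closed, 1 open.
Each open branch fixes some atoms; the unmentioned ones are free. Counting distinct full assignments: branch {d=true, e=false} (b, a, c) contributes 8 new. Total: 8.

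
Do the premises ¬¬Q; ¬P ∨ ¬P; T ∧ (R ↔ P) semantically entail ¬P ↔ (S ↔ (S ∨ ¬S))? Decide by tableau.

Initial set: {T ¬¬Q; T (¬P ∨ ¬P); T (T ∧ (R ↔ P)); F (¬P ↔ (S ↔ (S ∨ ¬S)))}.
T ¬¬Q: drop double negation, giving T Q.
T (T ∧ (R ↔ P)): α-rule — add T T, T (R ↔ P).
T (¬P ∨ ¬P): β-rule — branch into T ¬P  //  T ¬P.
  branch 1 (add T ¬P):
    F (¬P ↔ (S ↔ (S ∨ ¬S))): β-rule — branch into T ¬P, F (S ↔ (S ∨ ¬S))  //  F ¬P, T (S ↔ (S ∨ ¬S)).
      branch 1.1 (add T ¬P, F (S ↔ (S ∨ ¬S))):
        T (R ↔ P): β-rule — branch into T R, T P  //  F R, F P.
          branch 1.1.1 (add T R, T P):
            × closes — contains both P and ¬P.
          branch 1.1.2 (add F R, F P):
            F (S ↔ (S ∨ ¬S)): β-rule — branch into T S, F (S ∨ ¬S)  //  F S, T (S ∨ ¬S).
              branch 1.1.2.1 (add T S, F (S ∨ ¬S)):
                F (S ∨ ¬S): α-rule — add F S, F ¬S.
                × closes — contains both S and ¬S.
              branch 1.1.2.2 (add F S, T (S ∨ ¬S)):
                T (S ∨ ¬S): β-rule — branch into T S  //  T ¬S.
                  branch 1.1.2.2.1 (add T S):
                    × closes — contains both S and ¬S.
                  branch 1.1.2.2.2 (add T ¬S):
                    ○ open, literals {P=F, Q=T, R=F, S=F, T=T}.
      branch 1.2 (add F ¬P, T (S ↔ (S ∨ ¬S))):
        × closes — contains both P and ¬P.
  branch 2 (add T ¬P):
    F (¬P ↔ (S ↔ (S ∨ ¬S))): β-rule — branch into T ¬P, F (S ↔ (S ∨ ¬S))  //  F ¬P, T (S ↔ (S ∨ ¬S)).
      branch 2.1 (add T ¬P, F (S ↔ (S ∨ ¬S))):
        T (R ↔ P): β-rule — branch into T R, T P  //  F R, F P.
          branch 2.1.1 (add T R, T P):
            × closes — contains both P and ¬P.
          branch 2.1.2 (add F R, F P):
            F (S ↔ (S ∨ ¬S)): β-rule — branch into T S, F (S ∨ ¬S)  //  F S, T (S ∨ ¬S).
              branch 2.1.2.1 (add T S, F (S ∨ ¬S)):
                F (S ∨ ¬S): α-rule — add F S, F ¬S.
                × closes — contains both S and ¬S.
              branch 2.1.2.2 (add F S, T (S ∨ ¬S)):
                T (S ∨ ¬S): β-rule — branch into T S  //  T ¬S.
                  branch 2.1.2.2.1 (add T S):
                    × closes — contains both S and ¬S.
                  branch 2.1.2.2.2 (add T ¬S):
                    ○ open, literals {P=F, Q=T, R=F, S=F, T=T}.
      branch 2.2 (add F ¬P, T (S ↔ (S ∨ ¬S))):
        × closes — contains both P and ¬P.
8 branches closed, 2 open.
An open branch gives a countermodel: P=F, Q=T, R=F, S=F, T=T (unmentioned atoms arbitrary); the premises hold there but the conclusion fails.

No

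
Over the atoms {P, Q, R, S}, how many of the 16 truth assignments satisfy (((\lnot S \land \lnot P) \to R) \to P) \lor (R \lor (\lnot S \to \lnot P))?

16

Initial set: {((((\lnot S \land \lnot P) \to R) \to P) \lor (R \lor (\lnot S \to \lnot P)))}.
((((\lnot S \land \lnot P) \to R) \to P) \lor (R \lor (\lnot S \to \lnot P))): β-rule — branch into (((\lnot S \land \lnot P) \to R) \to P)  //  (R \lor (\lnot S \to \lnot P)).
  branch 1 (add (((\lnot S \land \lnot P) \to R) \to P)):
    (((\lnot S \land \lnot P) \to R) \to P): β-rule — branch into \lnot ((\lnot S \land \lnot P) \to R)  //  P.
      branch 1.1 (add \lnot ((\lnot S \land \lnot P) \to R)):
        \lnot ((\lnot S \land \lnot P) \to R): α-rule — add (\lnot S \land \lnot P), \lnot R.
        (\lnot S \land \lnot P): α-rule — add \lnot S, \lnot P.
        ○ open, literals {P=false, R=false, S=false}.
      branch 1.2 (add P):
        ○ open, literals {P=true}.
  branch 2 (add (R \lor (\lnot S \to \lnot P))):
    (R \lor (\lnot S \to \lnot P)): β-rule — branch into R  //  (\lnot S \to \lnot P).
      branch 2.1 (add R):
        ○ open, literals {R=true}.
      branch 2.2 (add (\lnot S \to \lnot P)):
        (\lnot S \to \lnot P): β-rule — branch into \lnot \lnot S  //  \lnot P.
          branch 2.2.1 (add \lnot \lnot S):
            ○ open, literals {S=true}.
          branch 2.2.2 (add \lnot P):
            ○ open, literals {P=false}.
0 branches closed, 5 open.
Each open branch fixes some atoms; the unmentioned ones are free. Counting distinct full assignments: branch {P=false, R=false, S=false} (Q) contributes 2 new; branch {P=true} (Q, R, S) contributes 8 new; branch {R=true} (P, Q, S) contributes 4 new; branch {S=true} (P, Q, R) contributes 2 new; branch {P=false} (Q, R, S) contributes 0 new. Total: 16.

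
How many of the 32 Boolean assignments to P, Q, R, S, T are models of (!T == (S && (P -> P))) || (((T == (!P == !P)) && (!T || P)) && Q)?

18

Initial set: {((!T == (S && (P -> P))) || (((T == (!P == !P)) && (!T || P)) && Q))}.
((!T == (S && (P -> P))) || (((T == (!P == !P)) && (!T || P)) && Q)): β-rule — branch into (!T == (S && (P -> P)))  //  (((T == (!P == !P)) && (!T || P)) && Q).
  branch 1 (add (!T == (S && (P -> P)))):
    (!T == (S && (P -> P))): β-rule — branch into !T, (S && (P -> P))  //  !!T, !(S && (P -> P)).
      branch 1.1 (add !T, (S && (P -> P))):
        (S && (P -> P)): α-rule — add S, (P -> P).
        (P -> P): β-rule — branch into !P  //  P.
          branch 1.1.1 (add !P):
            ○ open, literals {P=false, S=true, T=false}.
          branch 1.1.2 (add P):
            ○ open, literals {P=true, S=true, T=false}.
      branch 1.2 (add !!T, !(S && (P -> P))):
        !(S && (P -> P)): β-rule — branch into !S  //  !(P -> P).
          branch 1.2.1 (add !S):
            ○ open, literals {S=false, T=true}.
          branch 1.2.2 (add !(P -> P)):
            !(P -> P): α-rule — add P, !P.
            × closes — contains both P and !P.
  branch 2 (add (((T == (!P == !P)) && (!T || P)) && Q)):
    (((T == (!P == !P)) && (!T || P)) && Q): α-rule — add ((T == (!P == !P)) && (!T || P)), Q.
    ((T == (!P == !P)) && (!T || P)): α-rule — add (T == (!P == !P)), (!T || P).
    (T == (!P == !P)): β-rule — branch into T, (!P == !P)  //  !T, !(!P == !P).
      branch 2.1 (add T, (!P == !P)):
        (!T || P): β-rule — branch into !T  //  P.
          branch 2.1.1 (add !T):
            × closes — contains both T and !T.
          branch 2.1.2 (add P):
            (!P == !P): β-rule — branch into !P, !P  //  !!P, !!P.
              branch 2.1.2.1 (add !P, !P):
                × closes — contains both P and !P.
              branch 2.1.2.2 (add !!P, !!P):
                ○ open, literals {P=true, Q=true, T=true}.
      branch 2.2 (add !T, !(!P == !P)):
        (!T || P): β-rule — branch into !T  //  P.
          branch 2.2.1 (add !T):
            !(!P == !P): β-rule — branch into !P, !!P  //  !!P, !P.
              branch 2.2.1.1 (add !P, !!P):
                × closes — contains both P and !P.
              branch 2.2.1.2 (add !!P, !P):
                × closes — contains both P and !P.
          branch 2.2.2 (add P):
            !(!P == !P): β-rule — branch into !P, !!P  //  !!P, !P.
              branch 2.2.2.1 (add !P, !!P):
                × closes — contains both P and !P.
              branch 2.2.2.2 (add !!P, !P):
                × closes — contains both P and !P.
7 branches closed, 4 open.
Each open branch fixes some atoms; the unmentioned ones are free. Counting distinct full assignments: branch {P=false, S=true, T=false} (Q, R) contributes 4 new; branch {P=true, S=true, T=false} (Q, R) contributes 4 new; branch {S=false, T=true} (P, Q, R) contributes 8 new; branch {P=true, Q=true, T=true} (R, S) contributes 2 new. Total: 18.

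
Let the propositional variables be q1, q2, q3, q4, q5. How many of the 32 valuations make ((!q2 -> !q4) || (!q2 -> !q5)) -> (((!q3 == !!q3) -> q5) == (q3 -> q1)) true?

Initial set: {(((!q2 -> !q4) || (!q2 -> !q5)) -> (((!q3 == !!q3) -> q5) == (q3 -> q1)))}.
(((!q2 -> !q4) || (!q2 -> !q5)) -> (((!q3 == !!q3) -> q5) == (q3 -> q1))): β-rule — branch into !((!q2 -> !q4) || (!q2 -> !q5))  //  (((!q3 == !!q3) -> q5) == (q3 -> q1)).
  branch 1 (add !((!q2 -> !q4) || (!q2 -> !q5))):
    !((!q2 -> !q4) || (!q2 -> !q5)): α-rule — add !(!q2 -> !q4), !(!q2 -> !q5).
    !(!q2 -> !q4): α-rule — add !q2, !!q4.
    !(!q2 -> !q5): α-rule — add !q2, !!q5.
    ○ open, literals {q2=false, q4=true, q5=true}.
  branch 2 (add (((!q3 == !!q3) -> q5) == (q3 -> q1))):
    (((!q3 == !!q3) -> q5) == (q3 -> q1)): β-rule — branch into ((!q3 == !!q3) -> q5), (q3 -> q1)  //  !((!q3 == !!q3) -> q5), !(q3 -> q1).
      branch 2.1 (add ((!q3 == !!q3) -> q5), (q3 -> q1)):
        ((!q3 == !!q3) -> q5): β-rule — branch into !(!q3 == !!q3)  //  q5.
          branch 2.1.1 (add !(!q3 == !!q3)):
            (q3 -> q1): β-rule — branch into !q3  //  q1.
              branch 2.1.1.1 (add !q3):
                !(!q3 == !!q3): β-rule — branch into !q3, !!!q3  //  !!q3, !!q3.
                  branch 2.1.1.1.1 (add !q3, !!!q3):
                    !!!q3: drop double negation, giving !q3.
                    ○ open, literals {q3=false}.
                  branch 2.1.1.1.2 (add !!q3, !!q3):
                    × closes — contains both q3 and !q3.
              branch 2.1.1.2 (add q1):
                !(!q3 == !!q3): β-rule — branch into !q3, !!!q3  //  !!q3, !!q3.
                  branch 2.1.1.2.1 (add !q3, !!!q3):
                    !!!q3: drop double negation, giving !q3.
                    ○ open, literals {q1=true, q3=false}.
                  branch 2.1.1.2.2 (add !!q3, !!q3):
                    !!q3: drop double negation, giving q3.
                    ○ open, literals {q1=true, q3=true}.
          branch 2.1.2 (add q5):
            (q3 -> q1): β-rule — branch into !q3  //  q1.
              branch 2.1.2.1 (add !q3):
                ○ open, literals {q3=false, q5=true}.
              branch 2.1.2.2 (add q1):
                ○ open, literals {q1=true, q5=true}.
      branch 2.2 (add !((!q3 == !!q3) -> q5), !(q3 -> q1)):
        !((!q3 == !!q3) -> q5): α-rule — add (!q3 == !!q3), !q5.
        !(q3 -> q1): α-rule — add q3, !q1.
        (!q3 == !!q3): β-rule — branch into !q3, !!q3  //  !!q3, !!!q3.
          branch 2.2.1 (add !q3, !!q3):
            × closes — contains both q3 and !q3.
          branch 2.2.2 (add !!q3, !!!q3):
            !!!q3: drop double negation, giving !q3.
            × closes — contains both q3 and !q3.
3 branches closed, 6 open.
Each open branch fixes some atoms; the unmentioned ones are free. Counting distinct full assignments: branch {q2=false, q4=true, q5=true} (q1, q3) contributes 4 new; branch {q3=false} (q1, q2, q4, q5) contributes 14 new; branch {q1=true, q3=false} (q2, q4, q5) contributes 0 new; branch {q1=true, q3=true} (q2, q4, q5) contributes 7 new; branch {q3=false, q5=true} (q1, q2, q4) contributes 0 new; branch {q1=true, q5=true} (q2, q3, q4) contributes 0 new. Total: 25.

25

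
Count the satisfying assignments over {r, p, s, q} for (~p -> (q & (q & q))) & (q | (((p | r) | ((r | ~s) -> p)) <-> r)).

10

Initial set: {T ((~p -> (q & (q & q))) & (q | (((p | r) | ((r | ~s) -> p)) <-> r)))}.
T ((~p -> (q & (q & q))) & (q | (((p | r) | ((r | ~s) -> p)) <-> r))): α-rule — add T (~p -> (q & (q & q))), T (q | (((p | r) | ((r | ~s) -> p)) <-> r)).
T (~p -> (q & (q & q))): β-rule — branch into F ~p  //  T (q & (q & q)).
  branch 1 (add F ~p):
    T (q | (((p | r) | ((r | ~s) -> p)) <-> r)): β-rule — branch into T q  //  T (((p | r) | ((r | ~s) -> p)) <-> r).
      branch 1.1 (add T q):
        ○ open, literals {p=true, q=true}.
      branch 1.2 (add T (((p | r) | ((r | ~s) -> p)) <-> r)):
        T (((p | r) | ((r | ~s) -> p)) <-> r): β-rule — branch into T ((p | r) | ((r | ~s) -> p)), T r  //  F ((p | r) | ((r | ~s) -> p)), F r.
          branch 1.2.1 (add T ((p | r) | ((r | ~s) -> p)), T r):
            T ((p | r) | ((r | ~s) -> p)): β-rule — branch into T (p | r)  //  T ((r | ~s) -> p).
              branch 1.2.1.1 (add T (p | r)):
                T (p | r): β-rule — branch into T p  //  T r.
                  branch 1.2.1.1.1 (add T p):
                    ○ open, literals {p=true, r=true}.
                  branch 1.2.1.1.2 (add T r):
                    ○ open, literals {p=true, r=true}.
              branch 1.2.1.2 (add T ((r | ~s) -> p)):
                T ((r | ~s) -> p): β-rule — branch into F (r | ~s)  //  T p.
                  branch 1.2.1.2.1 (add F (r | ~s)):
                    F (r | ~s): α-rule — add F r, F ~s.
                    × closes — contains both r and ~r.
                  branch 1.2.1.2.2 (add T p):
                    ○ open, literals {p=true, r=true}.
          branch 1.2.2 (add F ((p | r) | ((r | ~s) -> p)), F r):
            F ((p | r) | ((r | ~s) -> p)): α-rule — add F (p | r), F ((r | ~s) -> p).
            F (p | r): α-rule — add F p, F r.
            × closes — contains both p and ~p.
  branch 2 (add T (q & (q & q))):
    T (q & (q & q)): α-rule — add T q, T (q & q).
    T (q & q): α-rule — add T q, T q.
    T (q | (((p | r) | ((r | ~s) -> p)) <-> r)): β-rule — branch into T q  //  T (((p | r) | ((r | ~s) -> p)) <-> r).
      branch 2.1 (add T q):
        ○ open, literals {q=true}.
      branch 2.2 (add T (((p | r) | ((r | ~s) -> p)) <-> r)):
        T (((p | r) | ((r | ~s) -> p)) <-> r): β-rule — branch into T ((p | r) | ((r | ~s) -> p)), T r  //  F ((p | r) | ((r | ~s) -> p)), F r.
          branch 2.2.1 (add T ((p | r) | ((r | ~s) -> p)), T r):
            T ((p | r) | ((r | ~s) -> p)): β-rule — branch into T (p | r)  //  T ((r | ~s) -> p).
              branch 2.2.1.1 (add T (p | r)):
                T (p | r): β-rule — branch into T p  //  T r.
                  branch 2.2.1.1.1 (add T p):
                    ○ open, literals {p=true, q=true, r=true}.
                  branch 2.2.1.1.2 (add T r):
                    ○ open, literals {q=true, r=true}.
              branch 2.2.1.2 (add T ((r | ~s) -> p)):
                T ((r | ~s) -> p): β-rule — branch into F (r | ~s)  //  T p.
                  branch 2.2.1.2.1 (add F (r | ~s)):
                    F (r | ~s): α-rule — add F r, F ~s.
                    × closes — contains both r and ~r.
                  branch 2.2.1.2.2 (add T p):
                    ○ open, literals {p=true, q=true, r=true}.
          branch 2.2.2 (add F ((p | r) | ((r | ~s) -> p)), F r):
            F ((p | r) | ((r | ~s) -> p)): α-rule — add F (p | r), F ((r | ~s) -> p).
            F (p | r): α-rule — add F p, F r.
            F ((r | ~s) -> p): α-rule — add T (r | ~s), F p.
            T (r | ~s): β-rule — branch into T r  //  T ~s.
              branch 2.2.2.1 (add T r):
                × closes — contains both r and ~r.
              branch 2.2.2.2 (add T ~s):
                ○ open, literals {p=false, q=true, r=false, s=false}.
4 branches closed, 9 open.
Each open branch fixes some atoms; the unmentioned ones are free. Counting distinct full assignments: branch {p=true, q=true} (r, s) contributes 4 new; branch {p=true, r=true} (s, q) contributes 2 new; branch {p=true, r=true} (s, q) contributes 0 new; branch {p=true, r=true} (s, q) contributes 0 new; branch {q=true} (r, p, s) contributes 4 new; branch {p=true, q=true, r=true} (s) contributes 0 new; branch {q=true, r=true} (p, s) contributes 0 new; branch {p=true, q=true, r=true} (s) contributes 0 new; branch {p=false, q=true, r=false, s=false} (none free) contributes 0 new. Total: 10.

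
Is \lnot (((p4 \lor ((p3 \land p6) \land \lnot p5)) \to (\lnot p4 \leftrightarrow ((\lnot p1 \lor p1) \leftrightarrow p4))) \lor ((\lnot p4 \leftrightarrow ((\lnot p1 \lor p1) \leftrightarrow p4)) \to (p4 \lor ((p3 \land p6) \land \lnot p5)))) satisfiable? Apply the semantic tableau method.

Initial set: {\lnot (((p4 \lor ((p3 \land p6) \land \lnot p5)) \to (\lnot p4 \leftrightarrow ((\lnot p1 \lor p1) \leftrightarrow p4))) \lor ((\lnot p4 \leftrightarrow ((\lnot p1 \lor p1) \leftrightarrow p4)) \to (p4 \lor ((p3 \land p6) \land \lnot p5))))}.
\lnot (((p4 \lor ((p3 \land p6) \land \lnot p5)) \to (\lnot p4 \leftrightarrow ((\lnot p1 \lor p1) \leftrightarrow p4))) \lor ((\lnot p4 \leftrightarrow ((\lnot p1 \lor p1) \leftrightarrow p4)) \to (p4 \lor ((p3 \land p6) \land \lnot p5)))): α-rule — add \lnot ((p4 \lor ((p3 \land p6) \land \lnot p5)) \to (\lnot p4 \leftrightarrow ((\lnot p1 \lor p1) \leftrightarrow p4))), \lnot ((\lnot p4 \leftrightarrow ((\lnot p1 \lor p1) \leftrightarrow p4)) \to (p4 \lor ((p3 \land p6) \land \lnot p5))).
\lnot ((p4 \lor ((p3 \land p6) \land \lnot p5)) \to (\lnot p4 \leftrightarrow ((\lnot p1 \lor p1) \leftrightarrow p4))): α-rule — add (p4 \lor ((p3 \land p6) \land \lnot p5)), \lnot (\lnot p4 \leftrightarrow ((\lnot p1 \lor p1) \leftrightarrow p4)).
\lnot ((\lnot p4 \leftrightarrow ((\lnot p1 \lor p1) \leftrightarrow p4)) \to (p4 \lor ((p3 \land p6) \land \lnot p5))): α-rule — add (\lnot p4 \leftrightarrow ((\lnot p1 \lor p1) \leftrightarrow p4)), \lnot (p4 \lor ((p3 \land p6) \land \lnot p5)).
\lnot (p4 \lor ((p3 \land p6) \land \lnot p5)): α-rule — add \lnot p4, \lnot ((p3 \land p6) \land \lnot p5).
(p4 \lor ((p3 \land p6) \land \lnot p5)): β-rule — branch into p4  //  ((p3 \land p6) \land \lnot p5).
  branch 1 (add p4):
    × closes — contains both p4 and \lnot p4.
  branch 2 (add ((p3 \land p6) \land \lnot p5)):
    ((p3 \land p6) \land \lnot p5): α-rule — add (p3 \land p6), \lnot p5.
    (p3 \land p6): α-rule — add p3, p6.
    \lnot (\lnot p4 \leftrightarrow ((\lnot p1 \lor p1) \leftrightarrow p4)): β-rule — branch into \lnot p4, \lnot ((\lnot p1 \lor p1) \leftrightarrow p4)  //  \lnot \lnot p4, ((\lnot p1 \lor p1) \leftrightarrow p4).
      branch 2.1 (add \lnot p4, \lnot ((\lnot p1 \lor p1) \leftrightarrow p4)):
        (\lnot p4 \leftrightarrow ((\lnot p1 \lor p1) \leftrightarrow p4)): β-rule — branch into \lnot p4, ((\lnot p1 \lor p1) \leftrightarrow p4)  //  \lnot \lnot p4, \lnot ((\lnot p1 \lor p1) \leftrightarrow p4).
          branch 2.1.1 (add \lnot p4, ((\lnot p1 \lor p1) \leftrightarrow p4)):
            \lnot ((p3 \land p6) \land \lnot p5): β-rule — branch into \lnot (p3 \land p6)  //  \lnot \lnot p5.
              branch 2.1.1.1 (add \lnot (p3 \land p6)):
                \lnot ((\lnot p1 \lor p1) \leftrightarrow p4): β-rule — branch into (\lnot p1 \lor p1), \lnot p4  //  \lnot (\lnot p1 \lor p1), p4.
                  branch 2.1.1.1.1 (add (\lnot p1 \lor p1), \lnot p4):
                    ((\lnot p1 \lor p1) \leftrightarrow p4): β-rule — branch into (\lnot p1 \lor p1), p4  //  \lnot (\lnot p1 \lor p1), \lnot p4.
                      branch 2.1.1.1.1.1 (add (\lnot p1 \lor p1), p4):
                        × closes — contains both p4 and \lnot p4.
                      branch 2.1.1.1.1.2 (add \lnot (\lnot p1 \lor p1), \lnot p4):
                        \lnot (\lnot p1 \lor p1): α-rule — add \lnot \lnot p1, \lnot p1.
                        × closes — contains both p1 and \lnot p1.
                  branch 2.1.1.1.2 (add \lnot (\lnot p1 \lor p1), p4):
                    × closes — contains both p4 and \lnot p4.
              branch 2.1.1.2 (add \lnot \lnot p5):
                × closes — contains both p5 and \lnot p5.
          branch 2.1.2 (add \lnot \lnot p4, \lnot ((\lnot p1 \lor p1) \leftrightarrow p4)):
            × closes — contains both p4 and \lnot p4.
      branch 2.2 (add \lnot \lnot p4, ((\lnot p1 \lor p1) \leftrightarrow p4)):
        × closes — contains both p4 and \lnot p4.
All 7 branches close.
Every branch closed; the formula is unsatisfiable.

Unsatisfiable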